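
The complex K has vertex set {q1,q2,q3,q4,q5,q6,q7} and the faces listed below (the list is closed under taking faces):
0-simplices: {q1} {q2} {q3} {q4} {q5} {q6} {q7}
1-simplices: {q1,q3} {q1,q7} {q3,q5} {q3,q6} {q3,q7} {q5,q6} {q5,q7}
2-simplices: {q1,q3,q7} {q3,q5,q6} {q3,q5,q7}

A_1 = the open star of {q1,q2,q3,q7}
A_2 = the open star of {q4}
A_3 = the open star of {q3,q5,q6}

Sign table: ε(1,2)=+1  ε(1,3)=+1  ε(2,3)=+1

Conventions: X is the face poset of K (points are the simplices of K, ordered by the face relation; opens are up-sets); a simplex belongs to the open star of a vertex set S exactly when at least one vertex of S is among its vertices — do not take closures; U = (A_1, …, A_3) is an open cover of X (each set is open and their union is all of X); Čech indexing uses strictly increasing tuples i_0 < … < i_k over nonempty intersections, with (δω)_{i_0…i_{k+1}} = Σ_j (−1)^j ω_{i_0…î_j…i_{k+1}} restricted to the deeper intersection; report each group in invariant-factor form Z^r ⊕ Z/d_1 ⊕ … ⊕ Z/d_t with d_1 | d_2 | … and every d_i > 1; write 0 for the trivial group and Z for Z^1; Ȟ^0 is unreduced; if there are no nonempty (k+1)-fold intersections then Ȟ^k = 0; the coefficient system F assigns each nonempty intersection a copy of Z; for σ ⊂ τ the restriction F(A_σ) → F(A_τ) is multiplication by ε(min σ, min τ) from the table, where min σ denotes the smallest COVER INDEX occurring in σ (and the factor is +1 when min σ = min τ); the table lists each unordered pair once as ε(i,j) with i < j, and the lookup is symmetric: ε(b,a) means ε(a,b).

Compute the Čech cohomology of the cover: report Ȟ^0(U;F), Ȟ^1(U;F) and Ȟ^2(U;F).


cover nerve:
  A1={{q1},{q2},{q3},{q7},{q1,q3},{q1,q7},{q3,q5},{q3,q6},{q3,q7},{q5,q7},{q1,q3,q7},{q3,q5,q6},{q3,q5,q7}} A2={{q4}} A3={{q3},{q5},{q6},{q1,q3},{q3,q5},{q3,q6},{q3,q7},{q5,q6},{q5,q7},{q1,q3,q7},{q3,q5,q6},{q3,q5,q7}}
  A13={{q3},{q1,q3},{q3,q5},{q3,q6},{q3,q7},{q5,q7},{q1,q3,q7},{q3,q5,q6},{q3,q5,q7}}
C dims 3,1; δ0: rk 1, SNF 1^1
Ȟ^0: (3−1)−0=2 ⇒ Z^2
Ȟ^1: (1−0)−1=0 ⇒ 0
Ȟ^2: (0−0)−0=0 ⇒ 0

Ȟ^0 ≅ Z^2, Ȟ^1 ≅ 0, Ȟ^2 ≅ 0


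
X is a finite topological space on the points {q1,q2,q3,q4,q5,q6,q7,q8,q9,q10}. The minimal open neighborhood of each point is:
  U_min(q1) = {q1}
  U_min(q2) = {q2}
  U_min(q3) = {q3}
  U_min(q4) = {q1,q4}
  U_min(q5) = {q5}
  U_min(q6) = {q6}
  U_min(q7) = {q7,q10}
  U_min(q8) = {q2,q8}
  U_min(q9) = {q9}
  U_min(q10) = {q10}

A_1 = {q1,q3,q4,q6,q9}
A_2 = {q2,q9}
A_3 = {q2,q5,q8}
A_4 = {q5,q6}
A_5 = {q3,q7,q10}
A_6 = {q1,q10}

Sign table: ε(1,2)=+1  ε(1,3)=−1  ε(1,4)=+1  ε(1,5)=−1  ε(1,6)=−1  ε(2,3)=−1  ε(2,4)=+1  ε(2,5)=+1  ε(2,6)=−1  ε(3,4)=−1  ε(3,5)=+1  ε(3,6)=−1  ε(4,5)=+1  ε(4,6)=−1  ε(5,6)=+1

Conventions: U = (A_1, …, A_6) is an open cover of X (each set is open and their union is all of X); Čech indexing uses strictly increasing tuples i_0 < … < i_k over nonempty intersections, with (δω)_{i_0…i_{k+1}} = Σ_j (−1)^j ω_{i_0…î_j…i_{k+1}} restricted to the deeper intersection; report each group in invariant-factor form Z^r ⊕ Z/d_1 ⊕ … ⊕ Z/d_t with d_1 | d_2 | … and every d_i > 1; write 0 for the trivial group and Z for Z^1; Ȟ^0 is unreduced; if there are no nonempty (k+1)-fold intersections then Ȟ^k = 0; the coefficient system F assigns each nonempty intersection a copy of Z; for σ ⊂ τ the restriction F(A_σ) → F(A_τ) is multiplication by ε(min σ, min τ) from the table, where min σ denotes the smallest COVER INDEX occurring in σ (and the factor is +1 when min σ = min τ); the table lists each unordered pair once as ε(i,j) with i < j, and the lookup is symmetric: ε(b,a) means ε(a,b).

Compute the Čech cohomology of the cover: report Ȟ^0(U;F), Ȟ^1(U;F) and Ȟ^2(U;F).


nonempty intersections:
  A12={q9} A14={q6} A15={q3} A16={q1} A23={q2} A34={q5} A56={q10}
C dims 6,7; δ0: rk 5, SNF 1^5
Ȟ^0: (6−5)−0=1 ⇒ Z
Ȟ^1: (7−0)−5=2 ⇒ Z^2
Ȟ^2: (0−0)−0=0 ⇒ 0

Ȟ^0 = Z, Ȟ^1 = Z^2, Ȟ^2 = 0


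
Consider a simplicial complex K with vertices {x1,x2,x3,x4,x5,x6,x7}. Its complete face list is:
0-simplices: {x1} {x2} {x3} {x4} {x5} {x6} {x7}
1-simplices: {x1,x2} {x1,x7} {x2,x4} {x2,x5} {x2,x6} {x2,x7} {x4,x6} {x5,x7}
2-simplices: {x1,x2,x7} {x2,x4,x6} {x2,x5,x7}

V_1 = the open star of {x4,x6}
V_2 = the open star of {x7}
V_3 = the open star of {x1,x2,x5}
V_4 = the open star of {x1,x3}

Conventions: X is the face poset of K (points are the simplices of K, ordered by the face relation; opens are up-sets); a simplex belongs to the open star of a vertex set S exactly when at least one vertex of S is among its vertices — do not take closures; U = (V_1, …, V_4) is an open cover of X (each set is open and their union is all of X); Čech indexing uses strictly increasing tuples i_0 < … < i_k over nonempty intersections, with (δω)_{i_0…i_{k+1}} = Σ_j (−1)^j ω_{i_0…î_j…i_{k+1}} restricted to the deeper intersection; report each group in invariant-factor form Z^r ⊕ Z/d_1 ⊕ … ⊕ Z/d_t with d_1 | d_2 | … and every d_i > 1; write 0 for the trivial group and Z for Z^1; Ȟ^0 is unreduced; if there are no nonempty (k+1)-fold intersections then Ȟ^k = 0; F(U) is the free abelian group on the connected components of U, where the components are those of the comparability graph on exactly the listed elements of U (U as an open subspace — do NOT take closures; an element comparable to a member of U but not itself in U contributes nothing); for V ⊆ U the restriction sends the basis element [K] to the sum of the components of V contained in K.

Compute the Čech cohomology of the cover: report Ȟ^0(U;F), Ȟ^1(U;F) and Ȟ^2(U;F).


Ȟ^0 ≅ Z^2, Ȟ^1 ≅ 0, Ȟ^2 ≅ 0

cover nerve:
  V1={{x4},{x6},{x2,x4},{x2,x6},{x4,x6},{x2,x4,x6}} V2={{x7},{x1,x7},{x2,x7},{x5,x7},{x1,x2,x7},{x2,x5,x7}} V3={{x1},{x2},{x5},{x1,x2},{x1,x7},{x2,x4},{x2,x5},{x2,x6},{x2,x7},{x5,x7},{x1,x2,x7},{x2,x4,x6},{x2,x5,x7}} V4={{x1},{x3},{x1,x2},{x1,x7},{x1,x2,x7}}
  V13={{x2,x4},{x2,x6},{x2,x4,x6}} V23={{x1,x7},{x2,x7},{x5,x7},{x1,x2,x7},{x2,x5,x7}} V24={{x1,x7},{x1,x2,x7}} V34={{x1},{x1,x2},{x1,x7},{x1,x2,x7}}
  V234={{x1,x7},{x1,x2,x7}}
components per intersection:
  V1: {{x4},{x6},{x2,x4},{x2,x6},{x4,x6},{x2,x4,x6}}
  V2: {{x7},{x1,x7},{x2,x7},{x5,x7},{x1,x2,x7},{x2,x5,x7}}
  V3: {{x1},{x2},{x5},{x1,x2},{x1,x7},{x2,x4},{x2,x5},{x2,x6},{x2,x7},{x5,x7},{x1,x2,x7},{x2,x4,x6},{x2,x5,x7}}
  V4: {{x1},{x1,x2},{x1,x7},{x1,x2,x7}} {{x3}}
  V13: {{x2,x4},{x2,x6},{x2,x4,x6}}
  V23: {{x1,x7},{x2,x7},{x5,x7},{x1,x2,x7},{x2,x5,x7}}
  V24: {{x1,x7},{x1,x2,x7}}
  V34: {{x1},{x1,x2},{x1,x7},{x1,x2,x7}}
  V234: {{x1,x7},{x1,x2,x7}}
C dims 5,4,1; δ0: rk 3, SNF 1^3; δ1: rk 1, SNF 1^1
Ȟ^0: (5−3)−0=2 ⇒ Z^2
Ȟ^1: (4−1)−3=0 ⇒ 0
Ȟ^2: (1−0)−1=0 ⇒ 0


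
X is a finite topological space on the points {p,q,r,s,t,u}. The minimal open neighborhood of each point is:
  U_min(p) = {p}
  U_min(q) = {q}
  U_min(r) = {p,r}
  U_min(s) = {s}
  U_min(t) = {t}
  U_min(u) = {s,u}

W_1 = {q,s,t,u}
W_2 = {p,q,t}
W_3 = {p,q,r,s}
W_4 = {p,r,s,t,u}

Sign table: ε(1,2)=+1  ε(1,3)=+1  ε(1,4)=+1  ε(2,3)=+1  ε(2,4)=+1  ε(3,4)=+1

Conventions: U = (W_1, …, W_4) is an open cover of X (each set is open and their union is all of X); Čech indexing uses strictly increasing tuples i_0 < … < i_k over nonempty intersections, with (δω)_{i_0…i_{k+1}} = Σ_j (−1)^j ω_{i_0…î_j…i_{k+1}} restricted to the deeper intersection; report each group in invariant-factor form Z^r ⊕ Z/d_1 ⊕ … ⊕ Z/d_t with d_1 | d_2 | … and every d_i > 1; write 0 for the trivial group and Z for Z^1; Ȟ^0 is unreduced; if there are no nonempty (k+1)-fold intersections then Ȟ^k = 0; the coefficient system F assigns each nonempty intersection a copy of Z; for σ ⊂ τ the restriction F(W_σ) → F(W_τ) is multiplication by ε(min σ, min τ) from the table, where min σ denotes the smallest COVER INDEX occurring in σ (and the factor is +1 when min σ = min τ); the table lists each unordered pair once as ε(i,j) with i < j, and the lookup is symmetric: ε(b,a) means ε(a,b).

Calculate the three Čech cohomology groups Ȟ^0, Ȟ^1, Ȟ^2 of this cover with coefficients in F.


Ȟ^0(U;F) ≅ Z, Ȟ^1(U;F) ≅ 0, Ȟ^2(U;F) ≅ Z

cover nerve:
  W12={q,t} W13={q,s} W14={s,t,u} W23={p,q} W24={p,t} W34={p,r,s}
  W123={q} W124={t} W134={s} W234={p}
C dims 4,6,4; δ0: rk 3, SNF 1^3; δ1: rk 3, SNF 1^3
Ȟ^0: (4−3)−0=1 ⇒ Z
Ȟ^1: (6−3)−3=0 ⇒ 0
Ȟ^2: (4−0)−3=1 ⇒ Z


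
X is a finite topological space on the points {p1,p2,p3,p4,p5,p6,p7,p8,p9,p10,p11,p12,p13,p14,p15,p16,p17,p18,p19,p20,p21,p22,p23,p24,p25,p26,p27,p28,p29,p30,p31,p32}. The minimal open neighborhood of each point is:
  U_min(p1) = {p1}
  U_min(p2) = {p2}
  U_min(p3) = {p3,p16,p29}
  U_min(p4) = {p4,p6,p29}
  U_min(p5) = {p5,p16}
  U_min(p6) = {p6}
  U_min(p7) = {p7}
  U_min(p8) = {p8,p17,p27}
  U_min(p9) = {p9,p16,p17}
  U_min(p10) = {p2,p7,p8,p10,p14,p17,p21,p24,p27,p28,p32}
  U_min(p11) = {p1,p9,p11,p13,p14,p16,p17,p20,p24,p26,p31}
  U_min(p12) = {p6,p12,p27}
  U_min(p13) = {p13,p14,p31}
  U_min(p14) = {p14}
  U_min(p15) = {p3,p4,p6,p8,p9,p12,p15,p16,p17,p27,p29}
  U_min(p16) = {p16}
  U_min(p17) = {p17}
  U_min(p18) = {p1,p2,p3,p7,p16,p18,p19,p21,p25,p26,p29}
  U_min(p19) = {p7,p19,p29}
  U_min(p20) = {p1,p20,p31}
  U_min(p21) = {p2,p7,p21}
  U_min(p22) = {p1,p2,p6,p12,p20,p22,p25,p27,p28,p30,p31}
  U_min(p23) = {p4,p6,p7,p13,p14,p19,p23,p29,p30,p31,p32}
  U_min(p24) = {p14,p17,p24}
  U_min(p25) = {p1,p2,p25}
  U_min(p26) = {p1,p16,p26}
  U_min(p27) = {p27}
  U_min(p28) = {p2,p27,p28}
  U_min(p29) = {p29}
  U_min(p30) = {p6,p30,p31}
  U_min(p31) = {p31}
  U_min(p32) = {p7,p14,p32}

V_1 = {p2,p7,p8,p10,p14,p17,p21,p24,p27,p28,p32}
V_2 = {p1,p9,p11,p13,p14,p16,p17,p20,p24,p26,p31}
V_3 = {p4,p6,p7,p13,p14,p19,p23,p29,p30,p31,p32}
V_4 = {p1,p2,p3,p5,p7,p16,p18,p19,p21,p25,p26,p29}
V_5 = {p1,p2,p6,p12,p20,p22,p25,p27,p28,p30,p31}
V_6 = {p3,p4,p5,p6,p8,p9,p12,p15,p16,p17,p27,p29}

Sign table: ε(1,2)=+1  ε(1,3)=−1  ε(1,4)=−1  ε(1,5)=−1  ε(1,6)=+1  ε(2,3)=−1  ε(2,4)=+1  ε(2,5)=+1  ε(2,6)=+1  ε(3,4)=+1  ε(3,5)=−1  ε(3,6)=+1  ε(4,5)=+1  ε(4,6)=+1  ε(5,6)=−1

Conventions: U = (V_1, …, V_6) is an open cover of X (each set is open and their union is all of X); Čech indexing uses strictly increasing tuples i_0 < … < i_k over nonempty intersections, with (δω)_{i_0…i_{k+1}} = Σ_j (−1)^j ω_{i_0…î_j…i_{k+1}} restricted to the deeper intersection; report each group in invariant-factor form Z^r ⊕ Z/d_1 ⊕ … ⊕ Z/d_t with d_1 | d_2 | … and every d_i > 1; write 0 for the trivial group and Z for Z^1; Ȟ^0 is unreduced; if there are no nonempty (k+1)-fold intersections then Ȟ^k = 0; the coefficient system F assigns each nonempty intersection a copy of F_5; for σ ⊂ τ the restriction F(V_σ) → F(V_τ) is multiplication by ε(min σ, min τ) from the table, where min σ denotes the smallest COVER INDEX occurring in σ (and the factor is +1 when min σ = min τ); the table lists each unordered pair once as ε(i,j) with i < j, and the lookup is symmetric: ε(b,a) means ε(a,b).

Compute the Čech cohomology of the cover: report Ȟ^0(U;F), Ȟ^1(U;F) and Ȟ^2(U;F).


Ȟ^0 ≅ 0, Ȟ^1 ≅ 0 and Ȟ^2 ≅ Z/5

nerve simplices:
  V12={p14,p17,p24} V13={p7,p14,p32} V14={p2,p7,p21} V15={p2,p27,p28} V16={p8,p17,p27} V23={p13,p14,p31} V24={p1,p16,p26} V25={p1,p20,p31} V26={p9,p16,p17} V34={p7,p19,p29} V35={p6,p30,p31} V36={p4,p6,p29} V45={p1,p2,p25} V46={p3,p5,p16,p29} V56={p6,p12,p27}
  V123={p14} V126={p17} V134={p7} V145={p2} V156={p27} V235={p31} V245={p1} V246={p16} V346={p29} V356={p6}
C dims 6,15,10; δ0: rk_F5 6; δ1: rk_F5 9
degree 0: 6−6−0 = 0 → Ȟ^0 ≅ 0
degree 1: 15−9−6 = 0 → Ȟ^1 ≅ 0
degree 2: 10−0−9 = 1 → Ȟ^2 ≅ Z/5


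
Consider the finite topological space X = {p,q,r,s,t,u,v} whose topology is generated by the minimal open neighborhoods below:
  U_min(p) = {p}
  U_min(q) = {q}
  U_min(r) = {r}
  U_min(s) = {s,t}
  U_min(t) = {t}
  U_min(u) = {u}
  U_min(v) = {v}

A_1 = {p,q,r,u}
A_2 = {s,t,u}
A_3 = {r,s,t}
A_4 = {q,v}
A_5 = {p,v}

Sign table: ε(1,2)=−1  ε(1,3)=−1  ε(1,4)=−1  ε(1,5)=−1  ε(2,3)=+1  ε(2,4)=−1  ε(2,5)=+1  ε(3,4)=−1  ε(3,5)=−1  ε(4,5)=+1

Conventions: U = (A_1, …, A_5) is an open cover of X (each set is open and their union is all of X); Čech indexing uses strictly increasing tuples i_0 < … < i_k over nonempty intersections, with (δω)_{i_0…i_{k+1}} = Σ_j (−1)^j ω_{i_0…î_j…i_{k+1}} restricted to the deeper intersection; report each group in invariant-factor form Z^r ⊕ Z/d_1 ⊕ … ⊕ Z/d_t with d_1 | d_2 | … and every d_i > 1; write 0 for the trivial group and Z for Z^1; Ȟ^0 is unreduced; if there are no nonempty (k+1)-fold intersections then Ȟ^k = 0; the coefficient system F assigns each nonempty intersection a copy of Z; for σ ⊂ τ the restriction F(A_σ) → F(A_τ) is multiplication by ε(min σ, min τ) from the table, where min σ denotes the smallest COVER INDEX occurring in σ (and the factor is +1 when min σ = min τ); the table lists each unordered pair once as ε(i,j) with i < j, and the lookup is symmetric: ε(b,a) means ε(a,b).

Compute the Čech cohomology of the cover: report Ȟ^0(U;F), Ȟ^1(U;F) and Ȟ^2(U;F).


Ȟ^0(U;F) ≅ Z; Ȟ^1(U;F) ≅ Z^2; Ȟ^2(U;F) ≅ 0

cover nerve:
  A12={u} A13={r} A14={q} A15={p} A23={s,t} A45={v}
C dims 5,6; δ0: rk 4, SNF 1^4
Ȟ^0: (5−4)−0=1 ⇒ Z
Ȟ^1: (6−0)−4=2 ⇒ Z^2
Ȟ^2: (0−0)−0=0 ⇒ 0


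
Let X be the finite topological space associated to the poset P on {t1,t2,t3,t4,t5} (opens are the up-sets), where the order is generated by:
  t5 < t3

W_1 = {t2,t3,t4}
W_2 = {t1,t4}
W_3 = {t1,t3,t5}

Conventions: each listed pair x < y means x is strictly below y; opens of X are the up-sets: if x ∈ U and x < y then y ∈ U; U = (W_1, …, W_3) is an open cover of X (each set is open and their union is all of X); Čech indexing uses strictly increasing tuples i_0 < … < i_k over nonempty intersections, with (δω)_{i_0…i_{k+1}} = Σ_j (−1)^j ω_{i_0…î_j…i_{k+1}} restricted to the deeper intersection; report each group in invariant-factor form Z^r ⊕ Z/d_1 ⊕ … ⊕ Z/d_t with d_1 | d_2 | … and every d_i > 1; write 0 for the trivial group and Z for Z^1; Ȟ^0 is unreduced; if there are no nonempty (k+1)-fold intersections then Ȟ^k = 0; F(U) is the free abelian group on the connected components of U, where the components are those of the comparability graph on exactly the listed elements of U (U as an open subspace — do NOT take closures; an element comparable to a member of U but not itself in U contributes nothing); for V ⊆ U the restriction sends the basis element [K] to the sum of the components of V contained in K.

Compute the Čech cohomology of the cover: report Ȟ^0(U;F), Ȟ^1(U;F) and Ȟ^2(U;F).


Ȟ^0 = Z^4; Ȟ^1 = 0; Ȟ^2 = 0

nerve of the cover:
  W12={t4} W13={t3} W23={t1}
components per intersection:
  W1: {t2} {t3} {t4}
  W2: {t1} {t4}
  W3: {t1} {t3,t5}
  W12: {t4}
  W13: {t3}
  W23: {t1}
C dims 7,3; δ0: rk 3, SNF 1^3
Ȟ^0 = (7 − 3) − 0 = 4, so Ȟ^0 ≅ Z^4
Ȟ^1 = (3 − 0) − 3 = 0, so Ȟ^1 ≅ 0
Ȟ^2 = (0 − 0) − 0 = 0, so Ȟ^2 ≅ 0


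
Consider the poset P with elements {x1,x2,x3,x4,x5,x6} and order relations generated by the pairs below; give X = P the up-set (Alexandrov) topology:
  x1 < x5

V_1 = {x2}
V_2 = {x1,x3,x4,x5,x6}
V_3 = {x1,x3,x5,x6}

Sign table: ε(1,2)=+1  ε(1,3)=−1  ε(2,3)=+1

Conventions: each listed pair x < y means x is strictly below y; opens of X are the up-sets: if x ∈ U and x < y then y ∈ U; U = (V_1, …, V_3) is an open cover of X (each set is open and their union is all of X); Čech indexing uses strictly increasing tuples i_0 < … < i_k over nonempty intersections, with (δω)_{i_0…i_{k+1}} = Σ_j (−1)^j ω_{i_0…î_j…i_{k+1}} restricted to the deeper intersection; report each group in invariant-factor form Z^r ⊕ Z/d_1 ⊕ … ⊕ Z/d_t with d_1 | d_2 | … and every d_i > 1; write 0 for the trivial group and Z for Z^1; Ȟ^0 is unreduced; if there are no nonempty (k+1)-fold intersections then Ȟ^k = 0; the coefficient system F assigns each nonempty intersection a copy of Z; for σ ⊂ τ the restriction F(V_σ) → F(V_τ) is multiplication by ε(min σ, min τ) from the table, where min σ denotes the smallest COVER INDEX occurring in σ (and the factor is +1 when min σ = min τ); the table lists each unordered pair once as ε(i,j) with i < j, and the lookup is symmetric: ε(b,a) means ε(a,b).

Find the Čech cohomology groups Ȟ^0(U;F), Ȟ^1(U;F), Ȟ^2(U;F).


Ȟ^0(U;F) ≅ Z^2, Ȟ^1(U;F) ≅ 0, Ȟ^2(U;F) ≅ 0

cover nerve:
  V23={x1,x3,x5,x6}
C dims 3,1; δ0: rk 1, SNF 1^1
Ȟ^0: (3−1)−0=2 ⇒ Z^2
Ȟ^1: (1−0)−1=0 ⇒ 0
Ȟ^2: (0−0)−0=0 ⇒ 0


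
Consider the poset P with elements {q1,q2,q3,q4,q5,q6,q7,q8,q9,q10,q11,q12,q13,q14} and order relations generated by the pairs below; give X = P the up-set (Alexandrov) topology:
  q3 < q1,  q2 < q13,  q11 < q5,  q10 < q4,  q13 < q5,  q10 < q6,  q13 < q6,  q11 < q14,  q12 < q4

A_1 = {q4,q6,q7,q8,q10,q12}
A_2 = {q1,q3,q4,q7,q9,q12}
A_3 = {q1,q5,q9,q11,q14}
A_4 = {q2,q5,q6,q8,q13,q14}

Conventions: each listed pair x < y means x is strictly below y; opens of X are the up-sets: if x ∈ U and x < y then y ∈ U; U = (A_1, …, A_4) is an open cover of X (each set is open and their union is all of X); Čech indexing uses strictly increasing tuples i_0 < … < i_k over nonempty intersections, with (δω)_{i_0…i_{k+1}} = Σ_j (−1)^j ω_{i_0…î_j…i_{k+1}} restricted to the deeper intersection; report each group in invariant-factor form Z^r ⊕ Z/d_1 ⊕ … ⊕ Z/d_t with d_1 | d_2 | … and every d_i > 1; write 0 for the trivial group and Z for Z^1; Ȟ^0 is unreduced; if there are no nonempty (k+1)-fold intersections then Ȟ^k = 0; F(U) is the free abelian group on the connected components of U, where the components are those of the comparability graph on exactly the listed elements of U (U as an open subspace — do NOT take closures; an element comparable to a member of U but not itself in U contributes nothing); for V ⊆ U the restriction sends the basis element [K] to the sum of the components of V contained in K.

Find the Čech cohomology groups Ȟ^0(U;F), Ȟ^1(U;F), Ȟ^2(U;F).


Ȟ^0 = Z^5, Ȟ^1 = 0 and Ȟ^2 = 0

nerve simplices:
  A12={q4,q7,q12} A14={q6,q8} A23={q1,q9} A34={q5,q14}
components per intersection:
  A1: {q4,q6,q10,q12} {q7} {q8}
  A2: {q1,q3} {q4,q12} {q7} {q9}
  A3: {q1} {q5,q11,q14} {q9}
  A4: {q2,q5,q6,q13} {q8} {q14}
  A12: {q4,q12} {q7}
  A14: {q6} {q8}
  A23: {q1} {q9}
  A34: {q5} {q14}
C dims 13,8; δ0: rk 8, SNF 1^8
degree 0: 13−8−0 = 5 → Ȟ^0 ≅ Z^5
degree 1: 8−0−8 = 0 → Ȟ^1 ≅ 0
degree 2: 0−0−0 = 0 → Ȟ^2 ≅ 0


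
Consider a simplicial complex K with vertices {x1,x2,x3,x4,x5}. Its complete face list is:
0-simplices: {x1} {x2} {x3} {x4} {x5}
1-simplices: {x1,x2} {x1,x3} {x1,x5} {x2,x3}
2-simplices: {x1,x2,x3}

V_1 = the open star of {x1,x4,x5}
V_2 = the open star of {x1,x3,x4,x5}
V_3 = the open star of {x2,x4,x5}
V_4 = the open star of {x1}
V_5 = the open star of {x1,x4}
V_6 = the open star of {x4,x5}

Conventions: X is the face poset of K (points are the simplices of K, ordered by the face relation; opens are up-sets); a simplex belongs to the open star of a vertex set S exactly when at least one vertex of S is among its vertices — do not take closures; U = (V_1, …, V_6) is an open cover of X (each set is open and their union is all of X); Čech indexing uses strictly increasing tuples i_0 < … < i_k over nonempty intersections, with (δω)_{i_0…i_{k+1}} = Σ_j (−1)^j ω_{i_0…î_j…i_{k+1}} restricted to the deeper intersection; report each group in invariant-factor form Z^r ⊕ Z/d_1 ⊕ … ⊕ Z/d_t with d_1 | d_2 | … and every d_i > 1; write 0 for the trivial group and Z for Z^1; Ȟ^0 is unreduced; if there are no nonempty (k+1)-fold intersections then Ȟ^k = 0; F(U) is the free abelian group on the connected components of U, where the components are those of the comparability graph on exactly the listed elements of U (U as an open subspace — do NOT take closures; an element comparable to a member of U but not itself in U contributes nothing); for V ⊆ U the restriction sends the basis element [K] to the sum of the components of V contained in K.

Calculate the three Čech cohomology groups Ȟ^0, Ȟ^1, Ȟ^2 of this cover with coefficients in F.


Ȟ^0 ≅ Z^2, Ȟ^1 ≅ 0, Ȟ^2 ≅ 0

nonempty overlaps:
  V1={{x1},{x4},{x5},{x1,x2},{x1,x3},{x1,x5},{x1,x2,x3}} V2={{x1},{x3},{x4},{x5},{x1,x2},{x1,x3},{x1,x5},{x2,x3},{x1,x2,x3}} V3={{x2},{x4},{x5},{x1,x2},{x1,x5},{x2,x3},{x1,x2,x3}} V4={{x1},{x1,x2},{x1,x3},{x1,x5},{x1,x2,x3}} V5={{x1},{x4},{x1,x2},{x1,x3},{x1,x5},{x1,x2,x3}} V6={{x4},{x5},{x1,x5}}
  V12={{x1},{x4},{x5},{x1,x2},{x1,x3},{x1,x5},{x1,x2,x3}} V13={{x4},{x5},{x1,x2},{x1,x5},{x1,x2,x3}} V14={{x1},{x1,x2},{x1,x3},{x1,x5},{x1,x2,x3}} V15={{x1},{x4},{x1,x2},{x1,x3},{x1,x5},{x1,x2,x3}} V16={{x4},{x5},{x1,x5}} V23={{x4},{x5},{x1,x2},{x1,x5},{x2,x3},{x1,x2,x3}} V24={{x1},{x1,x2},{x1,x3},{x1,x5},{x1,x2,x3}} V25={{x1},{x4},{x1,x2},{x1,x3},{x1,x5},{x1,x2,x3}} V26={{x4},{x5},{x1,x5}} V34={{x1,x2},{x1,x5},{x1,x2,x3}} V35={{x4},{x1,x2},{x1,x5},{x1,x2,x3}} V36={{x4},{x5},{x1,x5}} V45={{x1},{x1,x2},{x1,x3},{x1,x5},{x1,x2,x3}} V46={{x1,x5}} V56={{x4},{x1,x5}}
  V123={{x4},{x5},{x1,x2},{x1,x5},{x1,x2,x3}} V124={{x1},{x1,x2},{x1,x3},{x1,x5},{x1,x2,x3}} V125={{x1},{x4},{x1,x2},{x1,x3},{x1,x5},{x1,x2,x3}} V126={{x4},{x5},{x1,x5}} V134={{x1,x2},{x1,x5},{x1,x2,x3}} V135={{x4},{x1,x2},{x1,x5},{x1,x2,x3}} V136={{x4},{x5},{x1,x5}} V145={{x1},{x1,x2},{x1,x3},{x1,x5},{x1,x2,x3}} V146={{x1,x5}} V156={{x4},{x1,x5}} V234={{x1,x2},{x1,x5},{x1,x2,x3}} V235={{x4},{x1,x2},{x1,x5},{x1,x2,x3}} V236={{x4},{x5},{x1,x5}} V245={{x1},{x1,x2},{x1,x3},{x1,x5},{x1,x2,x3}} V246={{x1,x5}} V256={{x4},{x1,x5}} V345={{x1,x2},{x1,x5},{x1,x2,x3}} V346={{x1,x5}} V356={{x4},{x1,x5}} V456={{x1,x5}}
  V1234={{x1,x2},{x1,x5},{x1,x2,x3}} V1235={{x4},{x1,x2},{x1,x5},{x1,x2,x3}} V1236={{x4},{x5},{x1,x5}} V1245={{x1},{x1,x2},{x1,x3},{x1,x5},{x1,x2,x3}} V1246={{x1,x5}} V1256={{x4},{x1,x5}} V1345={{x1,x2},{x1,x5},{x1,x2,x3}} V1346={{x1,x5}} V1356={{x4},{x1,x5}} V1456={{x1,x5}} V2345={{x1,x2},{x1,x5},{x1,x2,x3}} V2346={{x1,x5}} V2356={{x4},{x1,x5}} V2456={{x1,x5}} V3456={{x1,x5}}
  V12345={{x1,x2},{x1,x5},{x1,x2,x3}} V12346={{x1,x5}} V12356={{x4},{x1,x5}} V12456={{x1,x5}} V13456={{x1,x5}} V23456={{x1,x5}}
  V123456={{x1,x5}}
components per intersection:
  V1: {{x1},{x5},{x1,x2},{x1,x3},{x1,x5},{x1,x2,x3}} {{x4}}
  V2: {{x1},{x3},{x5},{x1,x2},{x1,x3},{x1,x5},{x2,x3},{x1,x2,x3}} {{x4}}
  V3: {{x2},{x1,x2},{x2,x3},{x1,x2,x3}} {{x4}} {{x5},{x1,x5}}
  V4: {{x1},{x1,x2},{x1,x3},{x1,x5},{x1,x2,x3}}
  V5: {{x1},{x1,x2},{x1,x3},{x1,x5},{x1,x2,x3}} {{x4}}
  V6: {{x4}} {{x5},{x1,x5}}
  V12: {{x1},{x5},{x1,x2},{x1,x3},{x1,x5},{x1,x2,x3}} {{x4}}
  V13: {{x4}} {{x5},{x1,x5}} {{x1,x2},{x1,x2,x3}}
  V14: {{x1},{x1,x2},{x1,x3},{x1,x5},{x1,x2,x3}}
  V15: {{x1},{x1,x2},{x1,x3},{x1,x5},{x1,x2,x3}} {{x4}}
  V16: {{x4}} {{x5},{x1,x5}}
  V23: {{x4}} {{x5},{x1,x5}} {{x1,x2},{x2,x3},{x1,x2,x3}}
  V24: {{x1},{x1,x2},{x1,x3},{x1,x5},{x1,x2,x3}}
  V25: {{x1},{x1,x2},{x1,x3},{x1,x5},{x1,x2,x3}} {{x4}}
  V26: {{x4}} {{x5},{x1,x5}}
  V34: {{x1,x2},{x1,x2,x3}} {{x1,x5}}
  V35: {{x4}} {{x1,x2},{x1,x2,x3}} {{x1,x5}}
  V36: {{x4}} {{x5},{x1,x5}}
  V45: {{x1},{x1,x2},{x1,x3},{x1,x5},{x1,x2,x3}}
  V46: {{x1,x5}}
  V56: {{x4}} {{x1,x5}}
  V123: {{x4}} {{x5},{x1,x5}} {{x1,x2},{x1,x2,x3}}
  V124: {{x1},{x1,x2},{x1,x3},{x1,x5},{x1,x2,x3}}
  V125: {{x1},{x1,x2},{x1,x3},{x1,x5},{x1,x2,x3}} {{x4}}
  V126: {{x4}} {{x5},{x1,x5}}
  V134: {{x1,x2},{x1,x2,x3}} {{x1,x5}}
  V135: {{x4}} {{x1,x2},{x1,x2,x3}} {{x1,x5}}
  V136: {{x4}} {{x5},{x1,x5}}
  V145: {{x1},{x1,x2},{x1,x3},{x1,x5},{x1,x2,x3}}
  V146: {{x1,x5}}
  V156: {{x4}} {{x1,x5}}
  V234: {{x1,x2},{x1,x2,x3}} {{x1,x5}}
  V235: {{x4}} {{x1,x2},{x1,x2,x3}} {{x1,x5}}
  V236: {{x4}} {{x5},{x1,x5}}
  V245: {{x1},{x1,x2},{x1,x3},{x1,x5},{x1,x2,x3}}
  V246: {{x1,x5}}
  V256: {{x4}} {{x1,x5}}
  V345: {{x1,x2},{x1,x2,x3}} {{x1,x5}}
  V346: {{x1,x5}}
  V356: {{x4}} {{x1,x5}}
  V456: {{x1,x5}}
  V1234: {{x1,x2},{x1,x2,x3}} {{x1,x5}}
  V1235: {{x4}} {{x1,x2},{x1,x2,x3}} {{x1,x5}}
  V1236: {{x4}} {{x5},{x1,x5}}
  V1245: {{x1},{x1,x2},{x1,x3},{x1,x5},{x1,x2,x3}}
  V1246: {{x1,x5}}
  V1256: {{x4}} {{x1,x5}}
  V1345: {{x1,x2},{x1,x2,x3}} {{x1,x5}}
  V1346: {{x1,x5}}
  V1356: {{x4}} {{x1,x5}}
  V1456: {{x1,x5}}
  V2345: {{x1,x2},{x1,x2,x3}} {{x1,x5}}
  V2346: {{x1,x5}}
  V2356: {{x4}} {{x1,x5}}
  V2456: {{x1,x5}}
  V3456: {{x1,x5}}
  V12345: {{x1,x2},{x1,x2,x3}} {{x1,x5}}
  V12346: {{x1,x5}}
  V12356: {{x4}} {{x1,x5}}
  V12456: {{x1,x5}}
  V13456: {{x1,x5}}
  V23456: {{x1,x5}}
  V123456: {{x1,x5}}
C dims 12,29,36,24; δ0: rk 10, SNF 1^10; δ1: rk 19, SNF 1^19; δ2: rk 17, SNF 1^17
degree 0: 12−10−0 = 2 → Ȟ^0 ≅ Z^2
degree 1: 29−19−10 = 0 → Ȟ^1 ≅ 0
degree 2: 36−17−19 = 0 → Ȟ^2 ≅ 0


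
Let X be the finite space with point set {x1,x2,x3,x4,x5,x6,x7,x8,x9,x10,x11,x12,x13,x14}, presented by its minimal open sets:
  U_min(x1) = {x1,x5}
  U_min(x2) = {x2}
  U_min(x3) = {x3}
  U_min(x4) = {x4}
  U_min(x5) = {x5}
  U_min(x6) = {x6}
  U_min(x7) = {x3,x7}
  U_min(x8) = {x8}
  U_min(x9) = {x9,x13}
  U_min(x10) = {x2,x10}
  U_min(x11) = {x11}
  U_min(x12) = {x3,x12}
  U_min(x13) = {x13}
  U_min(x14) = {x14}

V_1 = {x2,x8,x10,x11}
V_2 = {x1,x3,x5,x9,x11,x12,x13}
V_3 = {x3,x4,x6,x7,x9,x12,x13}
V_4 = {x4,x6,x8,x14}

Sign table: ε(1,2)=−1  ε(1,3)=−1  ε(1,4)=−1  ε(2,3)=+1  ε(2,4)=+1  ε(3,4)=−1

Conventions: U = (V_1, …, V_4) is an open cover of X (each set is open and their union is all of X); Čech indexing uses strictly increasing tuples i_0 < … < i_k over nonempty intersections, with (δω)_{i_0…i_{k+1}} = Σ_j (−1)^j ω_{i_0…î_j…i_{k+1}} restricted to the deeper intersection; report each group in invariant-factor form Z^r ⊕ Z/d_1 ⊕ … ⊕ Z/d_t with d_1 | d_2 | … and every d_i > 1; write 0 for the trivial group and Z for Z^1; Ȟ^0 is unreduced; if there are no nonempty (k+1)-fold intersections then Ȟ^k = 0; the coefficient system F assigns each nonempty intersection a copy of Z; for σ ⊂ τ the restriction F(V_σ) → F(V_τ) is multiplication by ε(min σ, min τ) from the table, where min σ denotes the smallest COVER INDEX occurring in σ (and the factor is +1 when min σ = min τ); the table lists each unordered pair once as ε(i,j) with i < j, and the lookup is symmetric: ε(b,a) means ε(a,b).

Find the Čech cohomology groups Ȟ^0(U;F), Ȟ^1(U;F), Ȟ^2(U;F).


nonempty overlaps:
  V12={x11} V14={x8} V23={x3,x9,x12,x13} V34={x4,x6}
C dims 4,4; δ0: rk 4, SNF 1^3·2
degree 0: 4−4−0 = 0 → Ȟ^0 ≅ 0
degree 1: 4−0−4 = 0 plus torsion [2] → Ȟ^1 ≅ Z/2
degree 2: 0−0−0 = 0 → Ȟ^2 ≅ 0

Ȟ^0 ≅ 0; Ȟ^1 ≅ Z/2; Ȟ^2 ≅ 0


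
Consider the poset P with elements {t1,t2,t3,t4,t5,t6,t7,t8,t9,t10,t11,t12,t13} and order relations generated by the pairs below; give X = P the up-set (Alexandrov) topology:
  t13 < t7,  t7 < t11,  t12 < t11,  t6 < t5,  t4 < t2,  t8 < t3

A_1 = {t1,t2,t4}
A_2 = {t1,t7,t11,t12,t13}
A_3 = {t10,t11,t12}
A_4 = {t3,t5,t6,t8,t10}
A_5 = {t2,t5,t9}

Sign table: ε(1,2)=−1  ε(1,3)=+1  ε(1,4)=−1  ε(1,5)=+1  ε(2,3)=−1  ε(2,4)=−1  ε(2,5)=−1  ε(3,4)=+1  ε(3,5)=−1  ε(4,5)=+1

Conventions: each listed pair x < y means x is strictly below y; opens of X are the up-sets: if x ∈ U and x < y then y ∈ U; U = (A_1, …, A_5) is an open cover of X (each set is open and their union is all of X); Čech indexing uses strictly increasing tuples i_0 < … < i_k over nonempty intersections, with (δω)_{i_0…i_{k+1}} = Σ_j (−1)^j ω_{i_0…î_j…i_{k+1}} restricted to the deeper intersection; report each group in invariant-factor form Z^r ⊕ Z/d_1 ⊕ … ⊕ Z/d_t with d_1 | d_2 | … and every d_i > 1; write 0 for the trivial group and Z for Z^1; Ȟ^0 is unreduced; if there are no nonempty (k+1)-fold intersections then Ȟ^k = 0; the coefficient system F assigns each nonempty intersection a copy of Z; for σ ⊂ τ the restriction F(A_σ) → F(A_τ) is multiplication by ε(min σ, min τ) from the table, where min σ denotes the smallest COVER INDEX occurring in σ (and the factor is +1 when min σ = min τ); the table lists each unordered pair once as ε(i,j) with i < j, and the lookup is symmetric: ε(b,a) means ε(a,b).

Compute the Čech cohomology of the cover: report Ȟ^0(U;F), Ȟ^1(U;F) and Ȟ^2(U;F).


Ȟ^0 = Z, Ȟ^1 = Z and Ȟ^2 = 0

nonempty overlaps:
  A12={t1} A15={t2} A23={t11,t12} A34={t10} A45={t5}
C dims 5,5; δ0: rk 4, SNF 1^4
degree 0: 5−4−0 = 1 → Ȟ^0 ≅ Z
degree 1: 5−0−4 = 1 → Ȟ^1 ≅ Z
degree 2: 0−0−0 = 0 → Ȟ^2 ≅ 0


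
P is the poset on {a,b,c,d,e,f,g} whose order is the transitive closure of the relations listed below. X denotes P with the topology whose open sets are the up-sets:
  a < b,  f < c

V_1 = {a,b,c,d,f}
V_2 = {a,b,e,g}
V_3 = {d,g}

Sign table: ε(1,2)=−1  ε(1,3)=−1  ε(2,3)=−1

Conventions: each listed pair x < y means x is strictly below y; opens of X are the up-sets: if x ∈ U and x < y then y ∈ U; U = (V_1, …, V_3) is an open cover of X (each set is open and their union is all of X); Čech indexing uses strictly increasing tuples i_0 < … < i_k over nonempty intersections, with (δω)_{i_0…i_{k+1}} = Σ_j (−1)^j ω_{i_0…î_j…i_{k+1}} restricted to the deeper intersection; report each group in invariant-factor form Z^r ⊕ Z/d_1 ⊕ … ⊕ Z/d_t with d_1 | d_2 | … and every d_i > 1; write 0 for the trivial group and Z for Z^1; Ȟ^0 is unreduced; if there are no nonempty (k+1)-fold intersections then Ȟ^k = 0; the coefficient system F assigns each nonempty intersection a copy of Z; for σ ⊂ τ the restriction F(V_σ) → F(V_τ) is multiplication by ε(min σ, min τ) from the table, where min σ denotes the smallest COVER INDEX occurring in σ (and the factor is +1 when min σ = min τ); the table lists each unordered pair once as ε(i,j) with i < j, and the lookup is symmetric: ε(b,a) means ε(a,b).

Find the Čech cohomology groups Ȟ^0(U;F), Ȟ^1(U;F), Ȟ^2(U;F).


cover nerve:
  V12={a,b} V13={d} V23={g}
C dims 3,3; δ0: rk 3, SNF 1^2·2
Ȟ^0: (3−3)−0=0 ⇒ 0
Ȟ^1: (3−0)−3=0 plus torsion [2] ⇒ Z/2
Ȟ^2: (0−0)−0=0 ⇒ 0

Ȟ^0(U;F) ≅ 0; Ȟ^1(U;F) ≅ Z/2; Ȟ^2(U;F) ≅ 0


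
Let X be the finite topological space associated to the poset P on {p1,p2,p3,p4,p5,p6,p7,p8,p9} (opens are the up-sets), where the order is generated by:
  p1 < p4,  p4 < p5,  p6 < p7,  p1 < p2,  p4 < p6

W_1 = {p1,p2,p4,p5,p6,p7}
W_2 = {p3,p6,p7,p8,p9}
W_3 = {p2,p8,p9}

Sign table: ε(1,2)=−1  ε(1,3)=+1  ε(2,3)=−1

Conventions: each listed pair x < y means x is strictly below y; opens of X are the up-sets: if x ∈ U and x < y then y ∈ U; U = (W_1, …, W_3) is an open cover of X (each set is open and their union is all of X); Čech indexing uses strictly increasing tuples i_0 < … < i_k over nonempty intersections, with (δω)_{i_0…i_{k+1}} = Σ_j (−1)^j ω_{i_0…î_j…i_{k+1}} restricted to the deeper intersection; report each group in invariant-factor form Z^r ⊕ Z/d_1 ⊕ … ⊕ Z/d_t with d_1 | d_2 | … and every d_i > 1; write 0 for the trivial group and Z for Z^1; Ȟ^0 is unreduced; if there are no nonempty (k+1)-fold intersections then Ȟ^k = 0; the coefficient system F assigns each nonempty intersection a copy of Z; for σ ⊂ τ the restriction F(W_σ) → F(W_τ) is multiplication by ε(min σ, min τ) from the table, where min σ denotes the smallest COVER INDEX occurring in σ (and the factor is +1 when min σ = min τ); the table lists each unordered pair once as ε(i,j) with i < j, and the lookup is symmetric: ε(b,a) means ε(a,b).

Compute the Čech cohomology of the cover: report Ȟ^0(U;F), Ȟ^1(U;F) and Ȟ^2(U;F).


cover nerve:
  W12={p6,p7} W13={p2} W23={p8,p9}
C dims 3,3; δ0: rk 2, SNF 1^2
Ȟ^0: (3−2)−0=1 ⇒ Z
Ȟ^1: (3−0)−2=1 ⇒ Z
Ȟ^2: (0−0)−0=0 ⇒ 0

Ȟ^0 ≅ Z, Ȟ^1 ≅ Z and Ȟ^2 ≅ 0


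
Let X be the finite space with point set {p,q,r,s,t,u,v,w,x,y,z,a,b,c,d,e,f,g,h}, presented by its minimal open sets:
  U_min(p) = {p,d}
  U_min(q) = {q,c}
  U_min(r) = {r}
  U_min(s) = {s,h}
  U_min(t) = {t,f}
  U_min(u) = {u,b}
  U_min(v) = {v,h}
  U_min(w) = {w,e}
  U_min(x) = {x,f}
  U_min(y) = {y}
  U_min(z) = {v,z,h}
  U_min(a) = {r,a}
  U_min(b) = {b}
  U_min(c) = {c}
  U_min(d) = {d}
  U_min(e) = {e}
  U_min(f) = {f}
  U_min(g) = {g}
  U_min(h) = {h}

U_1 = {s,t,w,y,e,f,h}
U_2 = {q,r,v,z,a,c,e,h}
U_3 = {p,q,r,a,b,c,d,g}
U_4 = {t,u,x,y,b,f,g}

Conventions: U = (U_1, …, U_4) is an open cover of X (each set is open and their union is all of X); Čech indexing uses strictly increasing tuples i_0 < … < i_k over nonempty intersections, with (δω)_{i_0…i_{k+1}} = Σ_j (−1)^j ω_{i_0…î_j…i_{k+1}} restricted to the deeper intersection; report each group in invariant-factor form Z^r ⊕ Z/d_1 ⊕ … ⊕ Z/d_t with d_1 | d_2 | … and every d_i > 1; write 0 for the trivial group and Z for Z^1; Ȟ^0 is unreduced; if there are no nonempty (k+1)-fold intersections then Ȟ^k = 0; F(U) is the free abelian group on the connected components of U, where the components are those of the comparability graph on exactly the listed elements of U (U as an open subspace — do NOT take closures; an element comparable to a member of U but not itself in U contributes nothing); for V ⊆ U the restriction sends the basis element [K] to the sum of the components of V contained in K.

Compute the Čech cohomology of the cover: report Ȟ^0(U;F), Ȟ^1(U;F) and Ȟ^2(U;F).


nerve simplices:
  U12={e,h} U14={t,y,f} U23={q,r,a,c} U34={b,g}
components per intersection:
  U1: {s,h} {t,f} {w,e} {y}
  U2: {q,c} {r,a} {v,z,h} {e}
  U3: {p,d} {q,c} {r,a} {b} {g}
  U4: {t,x,f} {u,b} {y} {g}
  U12: {e} {h}
  U14: {t,f} {y}
  U23: {q,c} {r,a}
  U34: {b} {g}
C dims 17,8; δ0: rk 8, SNF 1^8
degree 0: 17−8−0 = 9 → Ȟ^0 ≅ Z^9
degree 1: 8−0−8 = 0 → Ȟ^1 ≅ 0
degree 2: 0−0−0 = 0 → Ȟ^2 ≅ 0

Ȟ^0 ≅ Z^9, Ȟ^1 ≅ 0, Ȟ^2 ≅ 0


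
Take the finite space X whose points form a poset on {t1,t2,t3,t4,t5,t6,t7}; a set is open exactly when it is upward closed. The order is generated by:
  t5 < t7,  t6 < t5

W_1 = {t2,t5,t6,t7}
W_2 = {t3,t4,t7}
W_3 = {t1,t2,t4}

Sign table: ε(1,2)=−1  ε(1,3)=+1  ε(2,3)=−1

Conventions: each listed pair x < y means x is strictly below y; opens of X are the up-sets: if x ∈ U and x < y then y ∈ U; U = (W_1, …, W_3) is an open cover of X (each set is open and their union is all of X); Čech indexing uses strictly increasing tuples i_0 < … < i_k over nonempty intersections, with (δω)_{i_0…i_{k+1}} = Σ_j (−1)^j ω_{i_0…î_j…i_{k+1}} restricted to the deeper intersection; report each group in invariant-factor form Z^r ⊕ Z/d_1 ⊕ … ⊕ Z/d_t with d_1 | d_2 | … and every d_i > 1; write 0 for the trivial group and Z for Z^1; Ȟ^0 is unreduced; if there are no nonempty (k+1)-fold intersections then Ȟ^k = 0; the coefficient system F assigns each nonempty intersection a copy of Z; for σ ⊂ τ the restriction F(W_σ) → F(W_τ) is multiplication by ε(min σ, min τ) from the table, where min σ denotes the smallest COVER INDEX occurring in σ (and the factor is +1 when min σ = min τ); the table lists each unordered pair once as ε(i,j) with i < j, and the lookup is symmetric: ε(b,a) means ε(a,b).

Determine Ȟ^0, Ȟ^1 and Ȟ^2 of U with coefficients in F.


Ȟ^0 = Z,  Ȟ^1 = Z,  Ȟ^2 = 0

intersection data:
  W12={t7} W13={t2} W23={t4}
C dims 3,3; δ0: rk 2, SNF 1^2
Ȟ^0 = (3 − 2) − 0 = 1, so Ȟ^0 ≅ Z
Ȟ^1 = (3 − 0) − 2 = 1, so Ȟ^1 ≅ Z
Ȟ^2 = (0 − 0) − 0 = 0, so Ȟ^2 ≅ 0


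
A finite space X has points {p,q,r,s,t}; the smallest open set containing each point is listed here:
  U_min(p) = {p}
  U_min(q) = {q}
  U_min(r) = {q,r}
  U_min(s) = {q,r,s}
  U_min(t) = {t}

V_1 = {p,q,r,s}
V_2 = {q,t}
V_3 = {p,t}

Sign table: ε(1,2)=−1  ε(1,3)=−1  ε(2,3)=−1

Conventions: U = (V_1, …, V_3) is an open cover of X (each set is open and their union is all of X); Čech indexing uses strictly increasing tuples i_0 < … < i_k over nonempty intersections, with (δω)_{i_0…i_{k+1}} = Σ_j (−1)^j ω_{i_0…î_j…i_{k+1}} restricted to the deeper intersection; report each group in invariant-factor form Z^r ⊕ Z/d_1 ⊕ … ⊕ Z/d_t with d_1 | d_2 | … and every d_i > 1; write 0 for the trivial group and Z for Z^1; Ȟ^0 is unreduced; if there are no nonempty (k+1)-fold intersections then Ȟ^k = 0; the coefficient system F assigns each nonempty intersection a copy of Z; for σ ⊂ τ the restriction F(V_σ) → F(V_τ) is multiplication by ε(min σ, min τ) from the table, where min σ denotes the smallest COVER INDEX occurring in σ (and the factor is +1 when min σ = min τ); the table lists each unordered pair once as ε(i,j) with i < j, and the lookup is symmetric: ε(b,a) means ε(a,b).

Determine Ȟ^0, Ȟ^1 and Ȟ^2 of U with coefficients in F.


Ȟ^0 ≅ 0, Ȟ^1 ≅ Z/2 and Ȟ^2 ≅ 0

cover nerve:
  V12={q} V13={p} V23={t}
C dims 3,3; δ0: rk 3, SNF 1^2·2
Ȟ^0: (3−3)−0=0 ⇒ 0
Ȟ^1: (3−0)−3=0 plus torsion [2] ⇒ Z/2
Ȟ^2: (0−0)−0=0 ⇒ 0


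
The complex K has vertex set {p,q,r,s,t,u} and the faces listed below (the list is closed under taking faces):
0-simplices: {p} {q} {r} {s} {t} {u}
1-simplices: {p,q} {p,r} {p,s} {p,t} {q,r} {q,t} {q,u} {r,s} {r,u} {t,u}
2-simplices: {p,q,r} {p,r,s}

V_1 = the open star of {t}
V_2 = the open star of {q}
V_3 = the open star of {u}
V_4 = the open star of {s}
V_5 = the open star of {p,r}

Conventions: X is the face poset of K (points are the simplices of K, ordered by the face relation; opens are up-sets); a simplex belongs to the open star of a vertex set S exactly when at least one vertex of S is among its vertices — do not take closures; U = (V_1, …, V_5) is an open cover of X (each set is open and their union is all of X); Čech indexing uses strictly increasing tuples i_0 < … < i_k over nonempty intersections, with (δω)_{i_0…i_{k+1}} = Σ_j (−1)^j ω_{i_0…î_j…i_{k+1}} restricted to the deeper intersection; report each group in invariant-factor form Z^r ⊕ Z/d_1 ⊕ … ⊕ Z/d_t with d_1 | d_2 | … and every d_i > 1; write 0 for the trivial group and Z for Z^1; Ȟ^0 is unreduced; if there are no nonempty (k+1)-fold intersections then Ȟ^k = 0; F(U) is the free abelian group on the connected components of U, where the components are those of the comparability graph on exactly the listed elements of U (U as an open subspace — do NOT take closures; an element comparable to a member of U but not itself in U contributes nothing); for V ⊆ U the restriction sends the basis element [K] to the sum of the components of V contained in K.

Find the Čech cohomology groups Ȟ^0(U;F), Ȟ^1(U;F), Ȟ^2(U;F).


nonempty overlaps:
  V1={{t},{p,t},{q,t},{t,u}} V2={{q},{p,q},{q,r},{q,t},{q,u},{p,q,r}} V3={{u},{q,u},{r,u},{t,u}} V4={{s},{p,s},{r,s},{p,r,s}} V5={{p},{r},{p,q},{p,r},{p,s},{p,t},{q,r},{r,s},{r,u},{p,q,r},{p,r,s}}
  V12={{q,t}} V13={{t,u}} V15={{p,t}} V23={{q,u}} V25={{p,q},{q,r},{p,q,r}} V35={{r,u}} V45={{p,s},{r,s},{p,r,s}}
components per intersection:
  V1: {{t},{p,t},{q,t},{t,u}}
  V2: {{q},{p,q},{q,r},{q,t},{q,u},{p,q,r}}
  V3: {{u},{q,u},{r,u},{t,u}}
  V4: {{s},{p,s},{r,s},{p,r,s}}
  V5: {{p},{r},{p,q},{p,r},{p,s},{p,t},{q,r},{r,s},{r,u},{p,q,r},{p,r,s}}
  V12: {{q,t}}
  V13: {{t,u}}
  V15: {{p,t}}
  V23: {{q,u}}
  V25: {{p,q},{q,r},{p,q,r}}
  V35: {{r,u}}
  V45: {{p,s},{r,s},{p,r,s}}
C dims 5,7; δ0: rk 4, SNF 1^4
degree 0: 5−4−0 = 1 → Ȟ^0 ≅ Z
degree 1: 7−0−4 = 3 → Ȟ^1 ≅ Z^3
degree 2: 0−0−0 = 0 → Ȟ^2 ≅ 0

Ȟ^0 = Z,  Ȟ^1 = Z^3,  Ȟ^2 = 0


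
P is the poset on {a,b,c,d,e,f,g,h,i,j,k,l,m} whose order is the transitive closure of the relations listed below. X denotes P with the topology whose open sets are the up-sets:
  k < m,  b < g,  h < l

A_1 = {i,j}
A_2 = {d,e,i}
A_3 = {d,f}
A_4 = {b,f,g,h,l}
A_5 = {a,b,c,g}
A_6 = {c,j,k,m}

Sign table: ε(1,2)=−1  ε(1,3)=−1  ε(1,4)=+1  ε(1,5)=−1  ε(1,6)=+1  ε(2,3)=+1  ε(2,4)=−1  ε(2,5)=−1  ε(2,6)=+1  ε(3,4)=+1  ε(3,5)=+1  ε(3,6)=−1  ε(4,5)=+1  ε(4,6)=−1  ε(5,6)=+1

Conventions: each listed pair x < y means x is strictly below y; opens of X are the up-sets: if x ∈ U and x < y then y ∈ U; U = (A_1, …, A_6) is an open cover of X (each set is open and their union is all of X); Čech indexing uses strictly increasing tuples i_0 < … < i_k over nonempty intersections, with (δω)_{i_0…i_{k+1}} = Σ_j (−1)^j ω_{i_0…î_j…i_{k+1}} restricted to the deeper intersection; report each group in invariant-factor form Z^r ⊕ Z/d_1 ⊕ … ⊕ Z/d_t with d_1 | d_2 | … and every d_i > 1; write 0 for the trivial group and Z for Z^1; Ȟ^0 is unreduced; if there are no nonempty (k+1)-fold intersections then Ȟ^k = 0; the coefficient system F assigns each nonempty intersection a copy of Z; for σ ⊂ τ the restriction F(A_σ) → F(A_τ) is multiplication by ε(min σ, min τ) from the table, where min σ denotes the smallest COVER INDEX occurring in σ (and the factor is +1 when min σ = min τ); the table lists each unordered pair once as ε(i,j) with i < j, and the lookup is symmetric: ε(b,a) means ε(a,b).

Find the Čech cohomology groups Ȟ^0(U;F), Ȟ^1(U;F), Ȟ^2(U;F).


Ȟ^0(U;F) ≅ 0, Ȟ^1(U;F) ≅ Z/2, Ȟ^2(U;F) ≅ 0

nerve of the cover:
  A12={i} A16={j} A23={d} A34={f} A45={b,g} A56={c}
C dims 6,6; δ0: rk 6, SNF 1^5·2
Ȟ^0 = (6 − 6) − 0 = 0, so Ȟ^0 ≅ 0
Ȟ^1 = (6 − 0) − 6 = 0 plus torsion [2], so Ȟ^1 ≅ Z/2
Ȟ^2 = (0 − 0) − 0 = 0, so Ȟ^2 ≅ 0
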